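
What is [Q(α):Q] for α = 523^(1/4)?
[Q(α):Q] = 4

α is a root of x^4 - 523. By Eisenstein's criterion at the prime p = 523 (which divides the constant term 523 but p^2 = 273529 does not, since 523 is squarefree), x^4 - 523 is irreducible over Q. Hence [Q(α):Q] = 4.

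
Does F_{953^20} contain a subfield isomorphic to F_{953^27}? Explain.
No: F_{953^27} is not a subfield of F_{953^20}

F_{p^m} embeds in F_{p^n} iff m | n. Here 27 ∤ 20 (since 20 = 0·27 + 20 with remainder 20 ≠ 0), so F_{953^27} is not a subfield of F_{953^20}. Equivalently: if it were, the tower law would give 27 = [F_{953^27}:F_953] dividing [F_{953^20}:F_953] = 20, contradiction.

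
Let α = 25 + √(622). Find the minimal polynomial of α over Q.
m_α(x) = x^2 - 50x + 3

From α - 25 = √(622), squaring gives (α - 25)^2 = 622, i.e. α^2 - 50α + 625 = 622, so α^2 - 50α + 3 = 0. The discriminant of x^2 - 50x + 3 is (-50)^2 - 4·(3) = 2500 - 12 = 2488, and 4·(622) is not a perfect square in Q since 622 is squarefree and ≠ 1. Hence x^2 - 50x + 3 is irreducible over Q and is the minimal polynomial of α.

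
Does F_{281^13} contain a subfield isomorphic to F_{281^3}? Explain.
No: F_{281^3} is not a subfield of F_{281^13}

F_{p^m} embeds in F_{p^n} iff m | n. Here 3 ∤ 13 (since 13 = 4·3 + 1 with remainder 1 ≠ 0), so F_{281^3} is not a subfield of F_{281^13}. Equivalently: if it were, the tower law would give 3 = [F_{281^3}:F_281] dividing [F_{281^13}:F_281] = 13, contradiction.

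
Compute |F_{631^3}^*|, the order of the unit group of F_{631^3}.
|F_{631^3}^*| = 251239590

F_{631^3} has 631^3 = 251239591 elements; its multiplicative group consists of all nonzero elements, so |F_{631^3}^*| = 251239591 - 1 = 251239590. (It is cyclic since any finite subgroup of the multiplicative group of a field is cyclic.)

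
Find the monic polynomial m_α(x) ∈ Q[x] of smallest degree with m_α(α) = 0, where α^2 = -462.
m_α(x) = x^2 + 462

α satisfies α^2 + 462 = 0, so x^2 + 462 annihilates α. Since d = -462 is squarefree and ≠ 1, it is not a perfect square in Q, so x^2 + 462 has no rational root and is therefore irreducible over Q (a degree-2 polynomial over a field is irreducible iff it has no root). Hence m_α(x) = x^2 + 462.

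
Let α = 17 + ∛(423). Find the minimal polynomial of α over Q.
m_α(x) = x^3 - 51x^2 + 867x - 5336

Set β = α - 17 = ∛(423), so β^3 = 423. Then (α - 17)^3 - 423 = 0, i.e. α is a root of g(x) = (x - 17)^3 - 423 = x^3 - 51x^2 + 867x - 5336. Since g(x) = h(x - 17) where h(x) = x^3 - 423, and h is irreducible over Q (because 423 is not a perfect cube, so h has no rational root, and a monic cubic with no rational root is irreducible), g is also irreducible (irreducibility is preserved under the substitution x → x - 17). Hence m_α(x) = x^3 - 51x^2 + 867x - 5336.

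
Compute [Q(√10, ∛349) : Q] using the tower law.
[Q(√10, ∛349) : Q] = 6

Let L = Q(√10, ∛349). Since Q(√10) ⊂ L and [Q(√10):Q] = 2, the tower law gives 2 | [L:Q]. Likewise Q(∛349) ⊂ L with [Q(∛349):Q] = 3 (because 349 is not a perfect cube), so 3 | [L:Q]. As gcd(2,3) = 1, [L:Q] is divisible by 6. Conversely L is generated over Q by √10 and ∛349, so [L:Q] ≤ 2·3 = 6. Therefore [Q(√10, ∛349) : Q] = 6.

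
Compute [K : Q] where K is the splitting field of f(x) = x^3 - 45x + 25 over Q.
[K : Q] = 6

By the rational root test, any rational root of the monic integer polynomial f(x) = x^3 - 45x + 25 must be an integer dividing the constant term 25, i.e. one of ±{1, 5, 25}. Evaluating: f(1) = -19, f(-1) = 69, f(5) = -75, f(-5) = 125, f(25) = 14525, f(-25) = -14475; none is 0, so f has no rational root and is therefore irreducible over Q (a cubic with no linear factor over a field is irreducible). For an irreducible cubic, the Galois group is A_3 or S_3 according as the discriminant disc(f) = -4a^3 - 27b^2 = -4·(-45)^3 - 27·(25)^2 = 347625 is or is not a square in Q. Here disc(f) = 347625 is not a perfect square in Q, so the Galois group of f over Q is not contained in A_3 and must be all of S_3. The splitting field has degree |S_3| = 6 over Q, so [K : Q] = 6.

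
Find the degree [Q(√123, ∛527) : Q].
[Q(√123, ∛527) : Q] = 6

Let L = Q(√123, ∛527). Since Q(√123) ⊂ L and [Q(√123):Q] = 2, the tower law gives 2 | [L:Q]. Likewise Q(∛527) ⊂ L with [Q(∛527):Q] = 3 (because 527 is not a perfect cube), so 3 | [L:Q]. As gcd(2,3) = 1, [L:Q] is divisible by 6. Conversely L is generated over Q by √123 and ∛527, so [L:Q] ≤ 2·3 = 6. Therefore [Q(√123, ∛527) : Q] = 6.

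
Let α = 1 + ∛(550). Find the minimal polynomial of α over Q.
m_α(x) = x^3 - 3x^2 + 3x - 551

Set β = α - 1 = ∛(550), so β^3 = 550. Then (α - 1)^3 - 550 = 0, i.e. α is a root of g(x) = (x - 1)^3 - 550 = x^3 - 3x^2 + 3x - 551. Since g(x) = h(x - 1) where h(x) = x^3 - 550, and h is irreducible over Q (because 550 is not a perfect cube, so h has no rational root, and a monic cubic with no rational root is irreducible), g is also irreducible (irreducibility is preserved under the substitution x → x - 1). Hence m_α(x) = x^3 - 3x^2 + 3x - 551.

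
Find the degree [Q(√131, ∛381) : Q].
[Q(√131, ∛381) : Q] = 6

Let L = Q(√131, ∛381). Since Q(√131) ⊂ L and [Q(√131):Q] = 2, the tower law gives 2 | [L:Q]. Likewise Q(∛381) ⊂ L with [Q(∛381):Q] = 3 (because 381 is not a perfect cube), so 3 | [L:Q]. As gcd(2,3) = 1, [L:Q] is divisible by 6. Conversely L is generated over Q by √131 and ∛381, so [L:Q] ≤ 2·3 = 6. Therefore [Q(√131, ∛381) : Q] = 6.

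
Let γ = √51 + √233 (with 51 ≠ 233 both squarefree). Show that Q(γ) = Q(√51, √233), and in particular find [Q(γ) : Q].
[Q(γ) : Q] = 4 (equivalently, Q(γ) = Q(√51, √233))

Obviously Q(γ) ⊆ Q(√51, √233), and [Q(√51, √233):Q] = 4 (since 51, 233 are distinct squarefree integers > 1 with 11883 not a perfect square). To show equality we compute the minimal polynomial of γ. From γ = √51 + √233: γ^2 = 51 + 2√(11883) + 233 = 284 + 2√(11883), so γ^2 - 284 = 2√(11883); squaring, (γ^2 - 284)^2 = 4·11883, i.e. γ^4 - 568γ^2 + 80656 - 47532 = 0, i.e. γ^4 - 568γ^2 + 33124 = 0. So γ is a root of x^4 - 568x^2 + 33124. This polynomial is irreducible over Q: it has no rational root (each ±√51 ± √233 is irrational), and any factorization into two quadratics over Q would force √(11883) ∈ Q (pairing opposite roots) or √51, √233 ∈ Q (other pairings), all impossible. Hence [Q(γ):Q] = 4 = [Q(√51, √233):Q], so Q(γ) = Q(√51, √233).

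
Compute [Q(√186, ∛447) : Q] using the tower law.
[Q(√186, ∛447) : Q] = 6

Let L = Q(√186, ∛447). Since Q(√186) ⊂ L and [Q(√186):Q] = 2, the tower law gives 2 | [L:Q]. Likewise Q(∛447) ⊂ L with [Q(∛447):Q] = 3 (because 447 is not a perfect cube), so 3 | [L:Q]. As gcd(2,3) = 1, [L:Q] is divisible by 6. Conversely L is generated over Q by √186 and ∛447, so [L:Q] ≤ 2·3 = 6. Therefore [Q(√186, ∛447) : Q] = 6.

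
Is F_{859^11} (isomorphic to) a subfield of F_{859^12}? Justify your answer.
No: F_{859^11} is not a subfield of F_{859^12}

F_{p^m} embeds in F_{p^n} iff m | n. Here 11 ∤ 12 (since 12 = 1·11 + 1 with remainder 1 ≠ 0), so F_{859^11} is not a subfield of F_{859^12}. Equivalently: if it were, the tower law would give 11 = [F_{859^11}:F_859] dividing [F_{859^12}:F_859] = 12, contradiction.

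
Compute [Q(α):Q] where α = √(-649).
[Q(α):Q] = 2

[Q(α):Q] equals the degree of the minimal polynomial of α. Here α^2 = -649 and x^2 + 649 is irreducible (d = -649 is squarefree, ≠ 1, hence not a square), so deg(m_α) = 2. Thus [Q(α):Q] = 2.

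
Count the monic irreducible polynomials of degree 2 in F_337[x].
There are 56616 monic irreducible polynomials of degree 2 over F_337

Each element of F_{337^2} that lies in no proper subfield is a root of exactly one monic irreducible of degree 2 over F_337, and each such polynomial has 2 distinct roots in F_{337^2}. By Möbius inversion the count is N_337(2) = (1/2) Σ_{d|2} μ(2/d) · 337^d = (1/2)(μ(2)·337^1 + μ(1)·337^2) = 113232/2 = 56616.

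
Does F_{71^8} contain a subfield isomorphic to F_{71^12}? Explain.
No: F_{71^12} is not a subfield of F_{71^8}

F_{p^m} embeds in F_{p^n} iff m | n. Here 12 ∤ 8 (since 8 = 0·12 + 8 with remainder 8 ≠ 0), so F_{71^12} is not a subfield of F_{71^8}. Equivalently: if it were, the tower law would give 12 = [F_{71^12}:F_71] dividing [F_{71^8}:F_71] = 8, contradiction.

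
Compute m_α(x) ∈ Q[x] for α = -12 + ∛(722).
m_α(x) = x^3 + 36x^2 + 432x + 1006

Set β = α + 12 = ∛(722), so β^3 = 722. Then (α + 12)^3 - 722 = 0, i.e. α is a root of g(x) = (x + 12)^3 - 722 = x^3 + 36x^2 + 432x + 1006. Since g(x) = h(x + 12) where h(x) = x^3 - 722, and h is irreducible over Q (because 722 is not a perfect cube, so h has no rational root, and a monic cubic with no rational root is irreducible), g is also irreducible (irreducibility is preserved under the substitution x → x + 12). Hence m_α(x) = x^3 + 36x^2 + 432x + 1006.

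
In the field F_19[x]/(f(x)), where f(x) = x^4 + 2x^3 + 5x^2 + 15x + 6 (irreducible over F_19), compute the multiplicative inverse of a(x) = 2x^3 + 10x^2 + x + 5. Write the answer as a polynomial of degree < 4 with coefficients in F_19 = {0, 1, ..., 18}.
a(x)^(-1) ≡ 16x^2 + 2x + 10 (mod f(x))

Since f is irreducible over F_19, F_19[x]/(f) is a field and a(x) ≠ 0 has an inverse. Apply the extended Euclidean algorithm to f(x) and a(x) in F_19[x]: f(x) = (10x + 8)·a(x) + (10x^2 + 14x + 4);  a(x) = (4x + 3)·(10x^2 + 14x + 4) + (12). The last nonzero remainder is the constant 12 = gcd(f, a) in F_19. Back-substituting through the division chain expresses 12 = s(x)·a(x) + t(x)·f(x) with s(x) ≡ 2x^2 + 5x + 6 (mod f), so (2x^2 + 5x + 6)·a(x) ≡ 12 (mod f). Multiplying by 12^(-1) ≡ 8 in F_19 gives a(x)^(-1) ≡ 8·(2x^2 + 5x + 6) ≡ 16x^2 + 2x + 10 (mod f). Check: (2x^3 + 10x^2 + x + 5)·(16x^2 + 2x + 10) = 13x^5 + 12x^4 + 18x^3 + 11x^2 + x + 12 ≡ 1 (mod x^4 + 2x^3 + 5x^2 + 15x + 6).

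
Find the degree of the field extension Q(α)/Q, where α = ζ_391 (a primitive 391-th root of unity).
[Q(α):Q] = 352

The minimal polynomial of ζ_391 over Q is the 391-th cyclotomic polynomial Φ_391(x), which is irreducible over Q and has degree φ(391) = 352. Hence [Q(α):Q] = φ(391) = 352.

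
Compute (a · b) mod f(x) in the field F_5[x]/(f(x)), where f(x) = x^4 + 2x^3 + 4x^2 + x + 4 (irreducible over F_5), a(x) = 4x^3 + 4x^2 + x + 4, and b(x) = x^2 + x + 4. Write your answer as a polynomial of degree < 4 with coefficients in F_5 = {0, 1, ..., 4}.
a · b ≡ 2x^2 + 2x + 1 (mod f(x))

Multiply in F_5[x]: a(x)·b(x) = (4x^3 + 4x^2 + x + 4)·(x^2 + x + 4) = 4x^5 + 3x^4 + x^3 + x^2 + 3x + 1. This has degree ≥ 4, so divide by f(x) over F_5: 4x^5 + 3x^4 + x^3 + x^2 + 3x + 1 = (4x)·(x^4 + 2x^3 + 4x^2 + x + 4) + (2x^2 + 2x + 1). Hence a·b ≡ 2x^2 + 2x + 1 (mod f). (F_5[x]/(f) is a field with 5^4 = 625 elements since f is irreducible of degree 4.)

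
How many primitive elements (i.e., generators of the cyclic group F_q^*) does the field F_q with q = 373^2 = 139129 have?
There are φ(139128) = 38400 primitive elements

F_q^* is cyclic of order q - 1 = 139128. A cyclic group of order m has exactly φ(m) generators. Here m = 139128 = 2^3 · 3 · 11 · 17 · 31, so the number of primitive elements is φ(139128) = 38400.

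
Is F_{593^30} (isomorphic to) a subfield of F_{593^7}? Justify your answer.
No: F_{593^30} is not a subfield of F_{593^7}

F_{p^m} embeds in F_{p^n} iff m | n. Here 30 ∤ 7 (since 7 = 0·30 + 7 with remainder 7 ≠ 0), so F_{593^30} is not a subfield of F_{593^7}. Equivalently: if it were, the tower law would give 30 = [F_{593^30}:F_593] dividing [F_{593^7}:F_593] = 7, contradiction.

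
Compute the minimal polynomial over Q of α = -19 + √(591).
m_α(x) = x^2 + 38x - 230

From α + 19 = √(591), squaring gives (α + 19)^2 = 591, i.e. α^2 + 38α + 361 = 591, so α^2 + 38α - 230 = 0. The discriminant of x^2 + 38x - 230 is (38)^2 - 4·(-230) = 1444 + 920 = 2364, and 4·(591) is not a perfect square in Q since 591 is squarefree and ≠ 1. Hence x^2 + 38x - 230 is irreducible over Q and is the minimal polynomial of α.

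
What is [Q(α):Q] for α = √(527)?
[Q(α):Q] = 2

[Q(α):Q] equals the degree of the minimal polynomial of α. Here α^2 = 527 and x^2 - 527 is irreducible (d = 527 is squarefree, ≠ 1, hence not a square), so deg(m_α) = 2. Thus [Q(α):Q] = 2.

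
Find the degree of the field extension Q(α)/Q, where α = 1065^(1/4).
[Q(α):Q] = 4

α is a root of x^4 - 1065. By Eisenstein's criterion at the prime p = 3 (which divides the constant term 1065 but p^2 = 9 does not, since 1065 is squarefree), x^4 - 1065 is irreducible over Q. Hence [Q(α):Q] = 4.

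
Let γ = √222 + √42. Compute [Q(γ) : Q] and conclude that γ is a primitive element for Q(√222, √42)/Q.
[Q(γ) : Q] = 4 (equivalently, Q(γ) = Q(√222, √42))

Obviously Q(γ) ⊆ Q(√222, √42), and [Q(√222, √42):Q] = 4 (since 222, 42 are distinct squarefree integers > 1 with 9324 not a perfect square). To show equality we compute the minimal polynomial of γ. From γ = √222 + √42: γ^2 = 222 + 2√(9324) + 42 = 264 + 2√(9324), so γ^2 - 264 = 2√(9324); squaring, (γ^2 - 264)^2 = 4·9324, i.e. γ^4 - 528γ^2 + 69696 - 37296 = 0, i.e. γ^4 - 528γ^2 + 32400 = 0. So γ is a root of x^4 - 528x^2 + 32400. This polynomial is irreducible over Q: it has no rational root (each ±√222 ± √42 is irrational), and any factorization into two quadratics over Q would force √(9324) ∈ Q (pairing opposite roots) or √222, √42 ∈ Q (other pairings), all impossible. Hence [Q(γ):Q] = 4 = [Q(√222, √42):Q], so Q(γ) = Q(√222, √42).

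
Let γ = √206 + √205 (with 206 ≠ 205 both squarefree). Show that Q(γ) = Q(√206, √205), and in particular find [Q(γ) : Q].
[Q(γ) : Q] = 4 (equivalently, Q(γ) = Q(√206, √205))

Obviously Q(γ) ⊆ Q(√206, √205), and [Q(√206, √205):Q] = 4 (since 206, 205 are distinct squarefree integers > 1 with 42230 not a perfect square). To show equality we compute the minimal polynomial of γ. From γ = √206 + √205: γ^2 = 206 + 2√(42230) + 205 = 411 + 2√(42230), so γ^2 - 411 = 2√(42230); squaring, (γ^2 - 411)^2 = 4·42230, i.e. γ^4 - 822γ^2 + 168921 - 168920 = 0, i.e. γ^4 - 822γ^2 + 1 = 0. So γ is a root of x^4 - 822x^2 + 1. This polynomial is irreducible over Q: it has no rational root (each ±√206 ± √205 is irrational), and any factorization into two quadratics over Q would force √(42230) ∈ Q (pairing opposite roots) or √206, √205 ∈ Q (other pairings), all impossible. Hence [Q(γ):Q] = 4 = [Q(√206, √205):Q], so Q(γ) = Q(√206, √205).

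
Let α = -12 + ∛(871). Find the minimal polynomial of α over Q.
m_α(x) = x^3 + 36x^2 + 432x + 857

Set β = α + 12 = ∛(871), so β^3 = 871. Then (α + 12)^3 - 871 = 0, i.e. α is a root of g(x) = (x + 12)^3 - 871 = x^3 + 36x^2 + 432x + 857. Since g(x) = h(x + 12) where h(x) = x^3 - 871, and h is irreducible over Q (because 871 is not a perfect cube, so h has no rational root, and a monic cubic with no rational root is irreducible), g is also irreducible (irreducibility is preserved under the substitution x → x + 12). Hence m_α(x) = x^3 + 36x^2 + 432x + 857.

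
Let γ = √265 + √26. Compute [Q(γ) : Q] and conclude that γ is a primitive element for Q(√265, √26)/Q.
[Q(γ) : Q] = 4 (equivalently, Q(γ) = Q(√265, √26))

Obviously Q(γ) ⊆ Q(√265, √26), and [Q(√265, √26):Q] = 4 (since 265, 26 are distinct squarefree integers > 1 with 6890 not a perfect square). To show equality we compute the minimal polynomial of γ. From γ = √265 + √26: γ^2 = 265 + 2√(6890) + 26 = 291 + 2√(6890), so γ^2 - 291 = 2√(6890); squaring, (γ^2 - 291)^2 = 4·6890, i.e. γ^4 - 582γ^2 + 84681 - 27560 = 0, i.e. γ^4 - 582γ^2 + 57121 = 0. So γ is a root of x^4 - 582x^2 + 57121. This polynomial is irreducible over Q: it has no rational root (each ±√265 ± √26 is irrational), and any factorization into two quadratics over Q would force √(6890) ∈ Q (pairing opposite roots) or √265, √26 ∈ Q (other pairings), all impossible. Hence [Q(γ):Q] = 4 = [Q(√265, √26):Q], so Q(γ) = Q(√265, √26).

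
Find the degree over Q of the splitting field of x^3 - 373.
[K : Q] = 6

The roots of x^3 - 373 are ∛373, ω∛373, ω^2∛373 where ω = e^(2πi/3) is a primitive cube root of unity, so K = Q(∛373, ω). Now [Q(∛373):Q] = 3 (since 373 is not a perfect cube, x^3 - 373 is irreducible) and [Q(ω):Q] = 2. Both 2 and 3 divide [K:Q], and [K:Q] ≤ 3·2 = 6, so [K:Q] = 6. (Equivalently: Q(∛373) ⊂ R but ω ∉ R, so [K : Q(∛373)] = 2.)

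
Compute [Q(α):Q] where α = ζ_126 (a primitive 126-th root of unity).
[Q(α):Q] = 36

The minimal polynomial of ζ_126 over Q is the 126-th cyclotomic polynomial Φ_126(x), which is irreducible over Q and has degree φ(126) = 36. Hence [Q(α):Q] = φ(126) = 36.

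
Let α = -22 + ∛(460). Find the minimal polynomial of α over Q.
m_α(x) = x^3 + 66x^2 + 1452x + 10188

Set β = α + 22 = ∛(460), so β^3 = 460. Then (α + 22)^3 - 460 = 0, i.e. α is a root of g(x) = (x + 22)^3 - 460 = x^3 + 66x^2 + 1452x + 10188. Since g(x) = h(x + 22) where h(x) = x^3 - 460, and h is irreducible over Q (because 460 is not a perfect cube, so h has no rational root, and a monic cubic with no rational root is irreducible), g is also irreducible (irreducibility is preserved under the substitution x → x + 22). Hence m_α(x) = x^3 + 66x^2 + 1452x + 10188.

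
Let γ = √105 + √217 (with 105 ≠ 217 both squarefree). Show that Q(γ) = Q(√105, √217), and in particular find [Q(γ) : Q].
[Q(γ) : Q] = 4 (equivalently, Q(γ) = Q(√105, √217))

Obviously Q(γ) ⊆ Q(√105, √217), and [Q(√105, √217):Q] = 4 (since 105, 217 are distinct squarefree integers > 1 with 22785 not a perfect square). To show equality we compute the minimal polynomial of γ. From γ = √105 + √217: γ^2 = 105 + 2√(22785) + 217 = 322 + 2√(22785), so γ^2 - 322 = 2√(22785); squaring, (γ^2 - 322)^2 = 4·22785, i.e. γ^4 - 644γ^2 + 103684 - 91140 = 0, i.e. γ^4 - 644γ^2 + 12544 = 0. So γ is a root of x^4 - 644x^2 + 12544. This polynomial is irreducible over Q: it has no rational root (each ±√105 ± √217 is irrational), and any factorization into two quadratics over Q would force √(22785) ∈ Q (pairing opposite roots) or √105, √217 ∈ Q (other pairings), all impossible. Hence [Q(γ):Q] = 4 = [Q(√105, √217):Q], so Q(γ) = Q(√105, √217).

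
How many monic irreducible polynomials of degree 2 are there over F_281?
There are 39340 monic irreducible polynomials of degree 2 over F_281

Each element of F_{281^2} that lies in no proper subfield is a root of exactly one monic irreducible of degree 2 over F_281, and each such polynomial has 2 distinct roots in F_{281^2}. By Möbius inversion the count is N_281(2) = (1/2) Σ_{d|2} μ(2/d) · 281^d = (1/2)(μ(2)·281^1 + μ(1)·281^2) = 78680/2 = 39340.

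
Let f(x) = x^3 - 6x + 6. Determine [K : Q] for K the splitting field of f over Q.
[K : Q] = 6

By the rational root test, any rational root of the monic integer polynomial f(x) = x^3 - 6x + 6 must be an integer dividing the constant term 6, i.e. one of ±{1, 2, 3, 6}. Evaluating: f(1) = 1, f(-1) = 11, f(2) = 2, f(-2) = 10, f(3) = 15, f(-3) = -3, f(6) = 186, f(-6) = -174; none is 0, so f has no rational root and is therefore irreducible over Q (a cubic with no linear factor over a field is irreducible). For an irreducible cubic, the Galois group is A_3 or S_3 according as the discriminant disc(f) = -4a^3 - 27b^2 = -4·(-6)^3 - 27·(6)^2 = -108 is or is not a square in Q. Here disc(f) = -108 is not a perfect square in Q, so the Galois group of f over Q is not contained in A_3 and must be all of S_3. The splitting field has degree |S_3| = 6 over Q, so [K : Q] = 6.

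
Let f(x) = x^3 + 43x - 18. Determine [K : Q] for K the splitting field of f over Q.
[K : Q] = 6

By the rational root test, any rational root of the monic integer polynomial f(x) = x^3 + 43x - 18 must be an integer dividing the constant term -18, i.e. one of ±{1, 2, 3, 6, 9, 18}. Evaluating: f(1) = 26, f(-1) = -62, f(2) = 76, f(-2) = -112, f(3) = 138, f(-3) = -174, f(6) = 456, f(-6) = -492, f(9) = 1098, f(-9) = -1134, f(18) = 6588, f(-18) = -6624; none is 0, so f has no rational root and is therefore irreducible over Q (a cubic with no linear factor over a field is irreducible). For an irreducible cubic, the Galois group is A_3 or S_3 according as the discriminant disc(f) = -4a^3 - 27b^2 = -4·(43)^3 - 27·(-18)^2 = -326776 is or is not a square in Q. Here disc(f) = -326776 is not a perfect square in Q, so the Galois group of f over Q is not contained in A_3 and must be all of S_3. The splitting field has degree |S_3| = 6 over Q, so [K : Q] = 6.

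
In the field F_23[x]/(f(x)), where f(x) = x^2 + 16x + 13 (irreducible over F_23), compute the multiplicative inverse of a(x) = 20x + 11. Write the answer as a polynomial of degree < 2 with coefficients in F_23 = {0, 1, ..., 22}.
a(x)^(-1) ≡ 7x + 15 (mod f(x))

Since f is irreducible over F_23, F_23[x]/(f) is a field and a(x) ≠ 0 has an inverse. Apply the extended Euclidean algorithm to f(x) and a(x) in F_23[x]: f(x) = (15x + 19)·a(x) + (11). The last nonzero remainder is the constant 11 = gcd(f, a) in F_23. Back-substituting through the division chain expresses 11 = s(x)·a(x) + t(x)·f(x) with s(x) ≡ 8x + 4 (mod f), so (8x + 4)·a(x) ≡ 11 (mod f). Multiplying by 11^(-1) ≡ 21 in F_23 gives a(x)^(-1) ≡ 21·(8x + 4) ≡ 7x + 15 (mod f). Check: (20x + 11)·(7x + 15) = 2x^2 + 9x + 4 ≡ 1 (mod x^2 + 16x + 13).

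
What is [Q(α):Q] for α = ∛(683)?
[Q(α):Q] = 3

The minimal polynomial of α is x^3 - 683, irreducible over Q since 683 is not a perfect cube (so x^3 - 683 has no rational root). Hence [Q(α):Q] = deg(m_α) = 3.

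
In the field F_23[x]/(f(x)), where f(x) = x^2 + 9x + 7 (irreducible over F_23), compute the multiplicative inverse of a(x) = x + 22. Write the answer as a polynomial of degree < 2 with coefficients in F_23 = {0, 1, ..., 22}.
a(x)^(-1) ≡ 4x + 17 (mod f(x))

Since f is irreducible over F_23, F_23[x]/(f) is a field and a(x) ≠ 0 has an inverse. Apply the extended Euclidean algorithm to f(x) and a(x) in F_23[x]: f(x) = (x + 10)·a(x) + (17). The last nonzero remainder is the constant 17 = gcd(f, a) in F_23. Back-substituting through the division chain expresses 17 = s(x)·a(x) + t(x)·f(x) with s(x) ≡ 22x + 13 (mod f), so (22x + 13)·a(x) ≡ 17 (mod f). Multiplying by 17^(-1) ≡ 19 in F_23 gives a(x)^(-1) ≡ 19·(22x + 13) ≡ 4x + 17 (mod f). Check: (x + 22)·(4x + 17) = 4x^2 + 13x + 6 ≡ 1 (mod x^2 + 9x + 7).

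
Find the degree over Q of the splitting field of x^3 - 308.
[K : Q] = 6

The roots of x^3 - 308 are ∛308, ω∛308, ω^2∛308 where ω = e^(2πi/3) is a primitive cube root of unity, so K = Q(∛308, ω). Now [Q(∛308):Q] = 3 (since 308 is not a perfect cube, x^3 - 308 is irreducible) and [Q(ω):Q] = 2. Both 2 and 3 divide [K:Q], and [K:Q] ≤ 3·2 = 6, so [K:Q] = 6. (Equivalently: Q(∛308) ⊂ R but ω ∉ R, so [K : Q(∛308)] = 2.)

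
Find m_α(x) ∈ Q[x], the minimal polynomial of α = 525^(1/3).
m_α(x) = x^3 - 525

α satisfies α^3 = 525, so x^3 - 525 annihilates α. By the rational root test, a rational root p/q (in lowest terms) of x^3 - 525 would satisfy p^3 = 525 q^3, forcing q = 1 and p^3 = 525; but 525 is not a perfect cube, contradiction. A monic cubic over Q with no rational root is irreducible (any nontrivial factorization would include a linear factor). Hence x^3 - 525 is the minimal polynomial of α, and in particular [Q(α):Q] = 3.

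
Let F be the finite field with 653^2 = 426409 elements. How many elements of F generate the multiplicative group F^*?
There are φ(426408) = 139968 primitive elements

F_q^* is cyclic of order q - 1 = 426408. A cyclic group of order m has exactly φ(m) generators. Here m = 426408 = 2^3 · 3 · 109 · 163, so the number of primitive elements is φ(426408) = 139968.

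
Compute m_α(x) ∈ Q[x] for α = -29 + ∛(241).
m_α(x) = x^3 + 87x^2 + 2523x + 24148

Set β = α + 29 = ∛(241), so β^3 = 241. Then (α + 29)^3 - 241 = 0, i.e. α is a root of g(x) = (x + 29)^3 - 241 = x^3 + 87x^2 + 2523x + 24148. Since g(x) = h(x + 29) where h(x) = x^3 - 241, and h is irreducible over Q (because 241 is not a perfect cube, so h has no rational root, and a monic cubic with no rational root is irreducible), g is also irreducible (irreducibility is preserved under the substitution x → x + 29). Hence m_α(x) = x^3 + 87x^2 + 2523x + 24148.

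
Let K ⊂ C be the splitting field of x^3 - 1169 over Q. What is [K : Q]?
[K : Q] = 6

The roots of x^3 - 1169 are ∛1169, ω∛1169, ω^2∛1169 where ω = e^(2πi/3) is a primitive cube root of unity, so K = Q(∛1169, ω). Now [Q(∛1169):Q] = 3 (since 1169 is not a perfect cube, x^3 - 1169 is irreducible) and [Q(ω):Q] = 2. Both 2 and 3 divide [K:Q], and [K:Q] ≤ 3·2 = 6, so [K:Q] = 6. (Equivalently: Q(∛1169) ⊂ R but ω ∉ R, so [K : Q(∛1169)] = 2.)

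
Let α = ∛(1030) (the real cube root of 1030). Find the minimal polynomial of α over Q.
m_α(x) = x^3 - 1030

α satisfies α^3 = 1030, so x^3 - 1030 annihilates α. By the rational root test, a rational root p/q (in lowest terms) of x^3 - 1030 would satisfy p^3 = 1030 q^3, forcing q = 1 and p^3 = 1030; but 1030 is not a perfect cube, contradiction. A monic cubic over Q with no rational root is irreducible (any nontrivial factorization would include a linear factor). Hence x^3 - 1030 is the minimal polynomial of α, and in particular [Q(α):Q] = 3.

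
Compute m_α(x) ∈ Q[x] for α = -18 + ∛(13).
m_α(x) = x^3 + 54x^2 + 972x + 5819

Set β = α + 18 = ∛(13), so β^3 = 13. Then (α + 18)^3 - 13 = 0, i.e. α is a root of g(x) = (x + 18)^3 - 13 = x^3 + 54x^2 + 972x + 5819. Since g(x) = h(x + 18) where h(x) = x^3 - 13, and h is irreducible over Q (because 13 is not a perfect cube, so h has no rational root, and a monic cubic with no rational root is irreducible), g is also irreducible (irreducibility is preserved under the substitution x → x + 18). Hence m_α(x) = x^3 + 54x^2 + 972x + 5819.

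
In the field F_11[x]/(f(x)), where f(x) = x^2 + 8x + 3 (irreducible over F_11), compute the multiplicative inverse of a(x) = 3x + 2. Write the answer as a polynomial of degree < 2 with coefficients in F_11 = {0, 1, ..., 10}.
a(x)^(-1) ≡ 6x (mod f(x))

Since f is irreducible over F_11, F_11[x]/(f) is a field and a(x) ≠ 0 has an inverse. Apply the extended Euclidean algorithm to f(x) and a(x) in F_11[x]: f(x) = (4x)·a(x) + (3). The last nonzero remainder is the constant 3 = gcd(f, a) in F_11. Back-substituting through the division chain expresses 3 = s(x)·a(x) + t(x)·f(x) with s(x) ≡ 7x (mod f), so (7x)·a(x) ≡ 3 (mod f). Multiplying by 3^(-1) ≡ 4 in F_11 gives a(x)^(-1) ≡ 4·(7x) ≡ 6x (mod f). Check: (3x + 2)·(6x) = 7x^2 + x ≡ 1 (mod x^2 + 8x + 3).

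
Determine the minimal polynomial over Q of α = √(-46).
m_α(x) = x^2 + 46

α satisfies α^2 + 46 = 0, so x^2 + 46 annihilates α. Since d = -46 is squarefree and ≠ 1, it is not a perfect square in Q, so x^2 + 46 has no rational root and is therefore irreducible over Q (a degree-2 polynomial over a field is irreducible iff it has no root). Hence m_α(x) = x^2 + 46.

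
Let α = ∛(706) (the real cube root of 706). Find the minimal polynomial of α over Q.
m_α(x) = x^3 - 706

α satisfies α^3 = 706, so x^3 - 706 annihilates α. By the rational root test, a rational root p/q (in lowest terms) of x^3 - 706 would satisfy p^3 = 706 q^3, forcing q = 1 and p^3 = 706; but 706 is not a perfect cube, contradiction. A monic cubic over Q with no rational root is irreducible (any nontrivial factorization would include a linear factor). Hence x^3 - 706 is the minimal polynomial of α, and in particular [Q(α):Q] = 3.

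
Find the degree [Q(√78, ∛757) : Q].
[Q(√78, ∛757) : Q] = 6

Let L = Q(√78, ∛757). Since Q(√78) ⊂ L and [Q(√78):Q] = 2, the tower law gives 2 | [L:Q]. Likewise Q(∛757) ⊂ L with [Q(∛757):Q] = 3 (because 757 is not a perfect cube), so 3 | [L:Q]. As gcd(2,3) = 1, [L:Q] is divisible by 6. Conversely L is generated over Q by √78 and ∛757, so [L:Q] ≤ 2·3 = 6. Therefore [Q(√78, ∛757) : Q] = 6.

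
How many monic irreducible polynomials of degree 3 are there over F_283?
There are 7554968 monic irreducible polynomials of degree 3 over F_283

Each element of F_{283^3} that lies in no proper subfield is a root of exactly one monic irreducible of degree 3 over F_283, and each such polynomial has 3 distinct roots in F_{283^3}. By Möbius inversion the count is N_283(3) = (1/3) Σ_{d|3} μ(3/d) · 283^d = (1/3)(μ(3)·283^1 + μ(1)·283^3) = 22664904/3 = 7554968.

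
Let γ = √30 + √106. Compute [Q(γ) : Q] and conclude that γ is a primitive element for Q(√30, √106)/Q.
[Q(γ) : Q] = 4 (equivalently, Q(γ) = Q(√30, √106))

Obviously Q(γ) ⊆ Q(√30, √106), and [Q(√30, √106):Q] = 4 (since 30, 106 are distinct squarefree integers > 1 with 3180 not a perfect square). To show equality we compute the minimal polynomial of γ. From γ = √30 + √106: γ^2 = 30 + 2√(3180) + 106 = 136 + 2√(3180), so γ^2 - 136 = 2√(3180); squaring, (γ^2 - 136)^2 = 4·3180, i.e. γ^4 - 272γ^2 + 18496 - 12720 = 0, i.e. γ^4 - 272γ^2 + 5776 = 0. So γ is a root of x^4 - 272x^2 + 5776. This polynomial is irreducible over Q: it has no rational root (each ±√30 ± √106 is irrational), and any factorization into two quadratics over Q would force √(3180) ∈ Q (pairing opposite roots) or √30, √106 ∈ Q (other pairings), all impossible. Hence [Q(γ):Q] = 4 = [Q(√30, √106):Q], so Q(γ) = Q(√30, √106).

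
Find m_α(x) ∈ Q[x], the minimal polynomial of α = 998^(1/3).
m_α(x) = x^3 - 998

α satisfies α^3 = 998, so x^3 - 998 annihilates α. By the rational root test, a rational root p/q (in lowest terms) of x^3 - 998 would satisfy p^3 = 998 q^3, forcing q = 1 and p^3 = 998; but 998 is not a perfect cube, contradiction. A monic cubic over Q with no rational root is irreducible (any nontrivial factorization would include a linear factor). Hence x^3 - 998 is the minimal polynomial of α, and in particular [Q(α):Q] = 3.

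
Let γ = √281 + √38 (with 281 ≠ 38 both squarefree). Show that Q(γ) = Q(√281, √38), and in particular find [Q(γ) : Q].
[Q(γ) : Q] = 4 (equivalently, Q(γ) = Q(√281, √38))

Obviously Q(γ) ⊆ Q(√281, √38), and [Q(√281, √38):Q] = 4 (since 281, 38 are distinct squarefree integers > 1 with 10678 not a perfect square). To show equality we compute the minimal polynomial of γ. From γ = √281 + √38: γ^2 = 281 + 2√(10678) + 38 = 319 + 2√(10678), so γ^2 - 319 = 2√(10678); squaring, (γ^2 - 319)^2 = 4·10678, i.e. γ^4 - 638γ^2 + 101761 - 42712 = 0, i.e. γ^4 - 638γ^2 + 59049 = 0. So γ is a root of x^4 - 638x^2 + 59049. This polynomial is irreducible over Q: it has no rational root (each ±√281 ± √38 is irrational), and any factorization into two quadratics over Q would force √(10678) ∈ Q (pairing opposite roots) or √281, √38 ∈ Q (other pairings), all impossible. Hence [Q(γ):Q] = 4 = [Q(√281, √38):Q], so Q(γ) = Q(√281, √38).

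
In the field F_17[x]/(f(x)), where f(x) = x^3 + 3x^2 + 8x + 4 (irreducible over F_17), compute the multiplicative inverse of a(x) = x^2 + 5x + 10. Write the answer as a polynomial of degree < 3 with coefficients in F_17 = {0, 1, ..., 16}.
a(x)^(-1) ≡ 8x^2 + 15 (mod f(x))

Since f is irreducible over F_17, F_17[x]/(f) is a field and a(x) ≠ 0 has an inverse. Apply the extended Euclidean algorithm to f(x) and a(x) in F_17[x]: f(x) = (x + 15)·a(x) + (8x + 7);  a(x) = (15x + 13)·(8x + 7) + (4). The last nonzero remainder is the constant 4 = gcd(f, a) in F_17. Back-substituting through the division chain expresses 4 = s(x)·a(x) + t(x)·f(x) with s(x) ≡ 15x^2 + 9 (mod f), so (15x^2 + 9)·a(x) ≡ 4 (mod f). Multiplying by 4^(-1) ≡ 13 in F_17 gives a(x)^(-1) ≡ 13·(15x^2 + 9) ≡ 8x^2 + 15 (mod f). Check: (x^2 + 5x + 10)·(8x^2 + 15) = 8x^4 + 6x^3 + 10x^2 + 7x + 14 ≡ 1 (mod x^3 + 3x^2 + 8x + 4).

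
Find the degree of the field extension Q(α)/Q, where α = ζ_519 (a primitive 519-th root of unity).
[Q(α):Q] = 344

The minimal polynomial of ζ_519 over Q is the 519-th cyclotomic polynomial Φ_519(x), which is irreducible over Q and has degree φ(519) = 344. Hence [Q(α):Q] = φ(519) = 344.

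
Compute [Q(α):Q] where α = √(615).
[Q(α):Q] = 2

[Q(α):Q] equals the degree of the minimal polynomial of α. Here α^2 = 615 and x^2 - 615 is irreducible (d = 615 is squarefree, ≠ 1, hence not a square), so deg(m_α) = 2. Thus [Q(α):Q] = 2.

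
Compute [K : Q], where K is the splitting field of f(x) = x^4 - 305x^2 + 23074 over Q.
[K : Q] = 4

Solving the quadratic in x^2: x^2 = (305 ± √(305^2 - 4·23074))/2 = (305 ± √729)/2 = (305 ± 27)/2, giving x^2 = 166 or x^2 = 139. So f(x) = (x^2 - 166)(x^2 - 139) and the roots of f are ±√166, ±√139. Hence the splitting field is K = Q(√166, √139). Since 166 and 139 are distinct squarefree integers > 1, their product 23074 is not a perfect square, so √139 ∉ Q(√166). By the tower law [K:Q] = [Q(√166,√139):Q(√166)] · [Q(√166):Q] = 2 · 2 = 4.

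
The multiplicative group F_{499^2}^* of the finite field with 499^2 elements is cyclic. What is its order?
|F_{499^2}^*| = 249000

F_{499^2} has 499^2 = 249001 elements; its multiplicative group consists of all nonzero elements, so |F_{499^2}^*| = 249001 - 1 = 249000. (It is cyclic since any finite subgroup of the multiplicative group of a field is cyclic.)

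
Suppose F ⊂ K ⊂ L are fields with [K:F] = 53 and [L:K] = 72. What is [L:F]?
[L:F] = 3816

The tower law says that for any tower of field extensions F ⊂ K ⊂ L with finite degrees, [L:F] = [L:K] · [K:F]. Here this gives [L:F] = 72 · 53 = 3816.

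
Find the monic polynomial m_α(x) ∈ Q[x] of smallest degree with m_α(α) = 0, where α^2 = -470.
m_α(x) = x^2 + 470

α satisfies α^2 + 470 = 0, so x^2 + 470 annihilates α. Since d = -470 is squarefree and ≠ 1, it is not a perfect square in Q, so x^2 + 470 has no rational root and is therefore irreducible over Q (a degree-2 polynomial over a field is irreducible iff it has no root). Hence m_α(x) = x^2 + 470.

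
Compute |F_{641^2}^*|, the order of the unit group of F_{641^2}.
|F_{641^2}^*| = 410880

F_{641^2} has 641^2 = 410881 elements; its multiplicative group consists of all nonzero elements, so |F_{641^2}^*| = 410881 - 1 = 410880. (It is cyclic since any finite subgroup of the multiplicative group of a field is cyclic.)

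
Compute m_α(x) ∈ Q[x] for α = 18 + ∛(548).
m_α(x) = x^3 - 54x^2 + 972x - 6380

Set β = α - 18 = ∛(548), so β^3 = 548. Then (α - 18)^3 - 548 = 0, i.e. α is a root of g(x) = (x - 18)^3 - 548 = x^3 - 54x^2 + 972x - 6380. Since g(x) = h(x - 18) where h(x) = x^3 - 548, and h is irreducible over Q (because 548 is not a perfect cube, so h has no rational root, and a monic cubic with no rational root is irreducible), g is also irreducible (irreducibility is preserved under the substitution x → x - 18). Hence m_α(x) = x^3 - 54x^2 + 972x - 6380.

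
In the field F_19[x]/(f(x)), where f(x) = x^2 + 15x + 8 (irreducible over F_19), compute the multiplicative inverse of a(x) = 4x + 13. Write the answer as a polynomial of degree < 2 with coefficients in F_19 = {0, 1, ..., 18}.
a(x)^(-1) ≡ 10x + 13 (mod f(x))

Since f is irreducible over F_19, F_19[x]/(f) is a field and a(x) ≠ 0 has an inverse. Apply the extended Euclidean algorithm to f(x) and a(x) in F_19[x]: f(x) = (5x + 16)·a(x) + (9). The last nonzero remainder is the constant 9 = gcd(f, a) in F_19. Back-substituting through the division chain expresses 9 = s(x)·a(x) + t(x)·f(x) with s(x) ≡ 14x + 3 (mod f), so (14x + 3)·a(x) ≡ 9 (mod f). Multiplying by 9^(-1) ≡ 17 in F_19 gives a(x)^(-1) ≡ 17·(14x + 3) ≡ 10x + 13 (mod f). Check: (4x + 13)·(10x + 13) = 2x^2 + 11x + 17 ≡ 1 (mod x^2 + 15x + 8).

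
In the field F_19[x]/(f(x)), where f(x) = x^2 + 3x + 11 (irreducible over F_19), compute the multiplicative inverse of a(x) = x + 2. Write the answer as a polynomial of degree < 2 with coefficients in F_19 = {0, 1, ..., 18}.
a(x)^(-1) ≡ 2x + 2 (mod f(x))

Since f is irreducible over F_19, F_19[x]/(f) is a field and a(x) ≠ 0 has an inverse. Apply the extended Euclidean algorithm to f(x) and a(x) in F_19[x]: f(x) = (x + 1)·a(x) + (9). The last nonzero remainder is the constant 9 = gcd(f, a) in F_19. Back-substituting through the division chain expresses 9 = s(x)·a(x) + t(x)·f(x) with s(x) ≡ 18x + 18 (mod f), so (18x + 18)·a(x) ≡ 9 (mod f). Multiplying by 9^(-1) ≡ 17 in F_19 gives a(x)^(-1) ≡ 17·(18x + 18) ≡ 2x + 2 (mod f). Check: (x + 2)·(2x + 2) = 2x^2 + 6x + 4 ≡ 1 (mod x^2 + 3x + 11).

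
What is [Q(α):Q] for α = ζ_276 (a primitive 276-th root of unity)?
[Q(α):Q] = 88

The minimal polynomial of ζ_276 over Q is the 276-th cyclotomic polynomial Φ_276(x), which is irreducible over Q and has degree φ(276) = 88. Hence [Q(α):Q] = φ(276) = 88.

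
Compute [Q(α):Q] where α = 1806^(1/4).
[Q(α):Q] = 4

α is a root of x^4 - 1806. By Eisenstein's criterion at the prime p = 2 (which divides the constant term 1806 but p^2 = 4 does not, since 1806 is squarefree), x^4 - 1806 is irreducible over Q. Hence [Q(α):Q] = 4.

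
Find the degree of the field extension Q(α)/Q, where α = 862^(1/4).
[Q(α):Q] = 4

α is a root of x^4 - 862. By Eisenstein's criterion at the prime p = 2 (which divides the constant term 862 but p^2 = 4 does not, since 862 is squarefree), x^4 - 862 is irreducible over Q. Hence [Q(α):Q] = 4.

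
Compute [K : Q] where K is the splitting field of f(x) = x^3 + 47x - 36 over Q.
[K : Q] = 6

By the rational root test, any rational root of the monic integer polynomial f(x) = x^3 + 47x - 36 must be an integer dividing the constant term -36, i.e. one of ±{1, 2, 3, 4, 6, 9, 12, 18, 36}. Evaluating: f(1) = 12, f(-1) = -84, f(2) = 66, f(-2) = -138, f(3) = 132, f(-3) = -204, f(4) = 216, f(-4) = -288, f(6) = 462, f(-6) = -534, f(9) = 1116, f(-9) = -1188, f(12) = 2256, f(-12) = -2328, f(18) = 6642, f(-18) = -6714, f(36) = 48312, f(-36) = -48384; none is 0, so f has no rational root and is therefore irreducible over Q (a cubic with no linear factor over a field is irreducible). For an irreducible cubic, the Galois group is A_3 or S_3 according as the discriminant disc(f) = -4a^3 - 27b^2 = -4·(47)^3 - 27·(-36)^2 = -450284 is or is not a square in Q. Here disc(f) = -450284 is not a perfect square in Q, so the Galois group of f over Q is not contained in A_3 and must be all of S_3. The splitting field has degree |S_3| = 6 over Q, so [K : Q] = 6.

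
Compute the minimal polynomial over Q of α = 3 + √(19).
m_α(x) = x^2 - 6x - 10

From α - 3 = √(19), squaring gives (α - 3)^2 = 19, i.e. α^2 - 6α + 9 = 19, so α^2 - 6α - 10 = 0. The discriminant of x^2 - 6x - 10 is (-6)^2 - 4·(-10) = 36 + 40 = 76, and 4·(19) is not a perfect square in Q since 19 is squarefree and ≠ 1. Hence x^2 - 6x - 10 is irreducible over Q and is the minimal polynomial of α.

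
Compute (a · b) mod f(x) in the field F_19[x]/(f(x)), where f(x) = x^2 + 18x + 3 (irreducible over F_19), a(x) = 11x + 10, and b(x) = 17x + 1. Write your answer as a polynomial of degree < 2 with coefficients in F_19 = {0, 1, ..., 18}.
a · b ≡ 7x (mod f(x))

Multiply in F_19[x]: a(x)·b(x) = (11x + 10)·(17x + 1) = 16x^2 + 10x + 10. This has degree ≥ 2, so divide by f(x) over F_19: 16x^2 + 10x + 10 = (16)·(x^2 + 18x + 3) + (7x). Hence a·b ≡ 7x (mod f). (F_19[x]/(f) is a field with 19^2 = 361 elements since f is irreducible of degree 2.)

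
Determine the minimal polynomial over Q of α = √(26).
m_α(x) = x^2 - 26

α satisfies α^2 - 26 = 0, so x^2 - 26 annihilates α. Since d = 26 is squarefree and ≠ 1, it is not a perfect square in Q, so x^2 - 26 has no rational root and is therefore irreducible over Q (a degree-2 polynomial over a field is irreducible iff it has no root). Hence m_α(x) = x^2 - 26.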